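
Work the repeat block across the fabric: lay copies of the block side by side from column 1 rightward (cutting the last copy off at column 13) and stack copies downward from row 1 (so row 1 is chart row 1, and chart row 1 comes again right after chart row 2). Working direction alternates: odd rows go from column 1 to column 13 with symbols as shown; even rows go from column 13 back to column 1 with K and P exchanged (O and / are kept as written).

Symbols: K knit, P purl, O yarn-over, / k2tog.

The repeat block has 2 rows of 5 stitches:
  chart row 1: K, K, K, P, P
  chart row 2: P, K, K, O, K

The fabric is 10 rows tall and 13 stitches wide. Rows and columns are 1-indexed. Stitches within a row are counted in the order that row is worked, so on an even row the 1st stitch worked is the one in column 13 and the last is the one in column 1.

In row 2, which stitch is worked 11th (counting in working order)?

Row 2: (2-1) mod 2 = 1, so use chart row 2. Even row -> WS.
Chart row 2 tiled across columns 1-13: P K K O K P K K O K P K K
Wrong side: read the tiled row from column 13 down to 1 and exchange K with P (leave O, /).
Row 2 as worked: P P K P O P P K P O P P K
Stitch 11 in working order -> P

== STITCH ==
P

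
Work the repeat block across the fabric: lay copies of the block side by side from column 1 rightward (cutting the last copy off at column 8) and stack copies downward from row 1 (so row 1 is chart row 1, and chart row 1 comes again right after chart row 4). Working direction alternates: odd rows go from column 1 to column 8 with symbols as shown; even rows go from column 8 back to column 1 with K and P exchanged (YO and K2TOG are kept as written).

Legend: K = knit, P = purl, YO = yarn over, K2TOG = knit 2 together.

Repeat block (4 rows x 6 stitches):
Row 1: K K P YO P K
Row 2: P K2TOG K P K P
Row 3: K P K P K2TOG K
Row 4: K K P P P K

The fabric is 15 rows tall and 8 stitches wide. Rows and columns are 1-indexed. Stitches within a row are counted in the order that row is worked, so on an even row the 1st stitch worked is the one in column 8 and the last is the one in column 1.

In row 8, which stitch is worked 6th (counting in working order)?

Row 8: (8-1) mod 4 = 3, so use chart row 4. Even row -> WS.
Chart row 4 tiled across columns 1-8: K K P P P K K K
WS: work from column 8 back to column 1 (reverse the tiled row), swapping K<->P (YO and K2TOG unchanged).
Row 8 as worked: P P P K K K P P
Counting 6 along the worked row gives K.

Stitch:
K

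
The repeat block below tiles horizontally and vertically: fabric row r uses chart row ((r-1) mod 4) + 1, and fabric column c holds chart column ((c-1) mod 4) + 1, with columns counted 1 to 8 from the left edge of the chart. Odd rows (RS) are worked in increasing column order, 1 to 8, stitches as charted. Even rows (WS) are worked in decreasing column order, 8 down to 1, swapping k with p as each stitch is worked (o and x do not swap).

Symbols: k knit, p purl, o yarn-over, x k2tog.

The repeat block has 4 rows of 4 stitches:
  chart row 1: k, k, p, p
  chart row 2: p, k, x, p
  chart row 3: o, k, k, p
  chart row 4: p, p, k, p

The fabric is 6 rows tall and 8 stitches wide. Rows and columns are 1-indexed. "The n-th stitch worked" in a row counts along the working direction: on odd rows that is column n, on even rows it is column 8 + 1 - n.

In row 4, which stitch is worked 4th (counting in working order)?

Stitch:
k

Derivation:
Row 4: (4-1) mod 4 = 3, so use chart row 4. Even row -> WS.
Chart row 4 tiled across columns 1-8: p p k p p p k p
WS: work from column 8 back to column 1 (reverse the tiled row), swapping k<->p (o and x unchanged).
Row 4 as worked: k p k k k p k k
Stitch 4 in working order -> k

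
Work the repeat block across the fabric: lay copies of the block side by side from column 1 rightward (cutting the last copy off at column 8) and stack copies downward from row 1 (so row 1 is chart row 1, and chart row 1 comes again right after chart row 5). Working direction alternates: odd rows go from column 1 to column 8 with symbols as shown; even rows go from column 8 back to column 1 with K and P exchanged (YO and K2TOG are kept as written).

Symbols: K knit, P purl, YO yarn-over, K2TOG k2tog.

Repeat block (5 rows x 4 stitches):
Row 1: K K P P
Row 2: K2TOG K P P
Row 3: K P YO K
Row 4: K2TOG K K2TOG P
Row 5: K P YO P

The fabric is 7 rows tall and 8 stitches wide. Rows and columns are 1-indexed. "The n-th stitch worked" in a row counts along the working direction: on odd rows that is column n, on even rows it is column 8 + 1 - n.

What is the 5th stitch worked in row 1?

Result:
K

Derivation:
Row 1: (1-1) mod 5 = 0, so use chart row 1. Odd row -> RS.
Chart row 1 tiled across columns 1-8: K K P P K K P P
Right side: take the tiled row as-is (worked left to right from column 1).
Counting 5 along the worked row gives K.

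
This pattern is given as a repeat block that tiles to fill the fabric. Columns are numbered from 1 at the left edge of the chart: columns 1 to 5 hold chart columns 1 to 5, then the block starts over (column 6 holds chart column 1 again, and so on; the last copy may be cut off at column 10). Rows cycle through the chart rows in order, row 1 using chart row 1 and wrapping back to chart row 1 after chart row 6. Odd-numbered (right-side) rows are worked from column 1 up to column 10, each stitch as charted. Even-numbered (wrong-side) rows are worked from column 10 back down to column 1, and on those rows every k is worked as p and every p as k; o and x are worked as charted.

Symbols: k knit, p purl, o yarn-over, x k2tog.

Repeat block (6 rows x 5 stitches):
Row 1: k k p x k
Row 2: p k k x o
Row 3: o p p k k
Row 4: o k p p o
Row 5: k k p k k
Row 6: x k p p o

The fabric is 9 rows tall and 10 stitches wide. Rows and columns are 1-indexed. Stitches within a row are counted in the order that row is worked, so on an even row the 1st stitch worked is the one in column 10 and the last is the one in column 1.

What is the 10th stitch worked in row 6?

Row 6: (6-1) mod 6 = 5, so use chart row 6. Even row -> WS.
Chart row 6 tiled across columns 1-10: x k p p o x k p p o
Wrong side: read the tiled row from column 10 down to 1 and exchange k with p (leave o, x).
Row 6 as worked: o k k p x o k k p x
The 10th stitch worked is x.

Result:
x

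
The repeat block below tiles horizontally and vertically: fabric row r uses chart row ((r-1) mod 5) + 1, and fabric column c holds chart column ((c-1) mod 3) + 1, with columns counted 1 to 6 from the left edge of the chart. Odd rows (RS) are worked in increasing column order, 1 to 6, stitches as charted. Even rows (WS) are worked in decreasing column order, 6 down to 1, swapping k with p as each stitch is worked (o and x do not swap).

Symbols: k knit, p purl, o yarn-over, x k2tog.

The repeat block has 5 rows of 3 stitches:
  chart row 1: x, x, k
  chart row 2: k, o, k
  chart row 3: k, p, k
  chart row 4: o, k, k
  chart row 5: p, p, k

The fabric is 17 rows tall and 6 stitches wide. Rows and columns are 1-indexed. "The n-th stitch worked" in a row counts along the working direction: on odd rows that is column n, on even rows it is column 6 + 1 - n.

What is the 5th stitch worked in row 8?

Row 8: (8-1) mod 5 = 2, so use chart row 3. Even row -> WS.
Chart row 3 tiled across columns 1-6: k p k k p k
WS: work from column 6 back to column 1 (reverse the tiled row), swapping k<->p (o and x unchanged).
Row 8 as worked: p k p p k p
Counting 5 along the worked row gives k.

Result:
k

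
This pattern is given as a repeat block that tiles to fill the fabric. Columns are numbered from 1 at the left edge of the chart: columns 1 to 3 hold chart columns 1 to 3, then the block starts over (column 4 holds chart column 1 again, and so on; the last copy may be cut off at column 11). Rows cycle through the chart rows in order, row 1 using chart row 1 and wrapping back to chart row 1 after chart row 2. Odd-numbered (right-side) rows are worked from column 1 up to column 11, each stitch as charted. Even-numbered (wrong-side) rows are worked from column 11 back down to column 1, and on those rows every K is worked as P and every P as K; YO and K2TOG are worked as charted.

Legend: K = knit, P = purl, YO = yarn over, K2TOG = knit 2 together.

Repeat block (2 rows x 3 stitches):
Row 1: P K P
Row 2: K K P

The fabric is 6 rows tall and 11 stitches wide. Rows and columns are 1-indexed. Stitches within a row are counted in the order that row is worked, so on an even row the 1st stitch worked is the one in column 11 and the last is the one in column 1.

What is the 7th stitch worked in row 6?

For row 6: chart row = ((6-1) mod 2) + 1 = 2; this is a WS (even) row.
Chart row 2 tiled across columns 1-11: K K P K K P K K P K K
WS row: flip the tiled sequence (start at column 11) and apply K<->P; YO and K2TOG stay.
Row 6 as worked: P P K P P K P P K P P
The 7th stitch worked is P.

== STITCH ==
P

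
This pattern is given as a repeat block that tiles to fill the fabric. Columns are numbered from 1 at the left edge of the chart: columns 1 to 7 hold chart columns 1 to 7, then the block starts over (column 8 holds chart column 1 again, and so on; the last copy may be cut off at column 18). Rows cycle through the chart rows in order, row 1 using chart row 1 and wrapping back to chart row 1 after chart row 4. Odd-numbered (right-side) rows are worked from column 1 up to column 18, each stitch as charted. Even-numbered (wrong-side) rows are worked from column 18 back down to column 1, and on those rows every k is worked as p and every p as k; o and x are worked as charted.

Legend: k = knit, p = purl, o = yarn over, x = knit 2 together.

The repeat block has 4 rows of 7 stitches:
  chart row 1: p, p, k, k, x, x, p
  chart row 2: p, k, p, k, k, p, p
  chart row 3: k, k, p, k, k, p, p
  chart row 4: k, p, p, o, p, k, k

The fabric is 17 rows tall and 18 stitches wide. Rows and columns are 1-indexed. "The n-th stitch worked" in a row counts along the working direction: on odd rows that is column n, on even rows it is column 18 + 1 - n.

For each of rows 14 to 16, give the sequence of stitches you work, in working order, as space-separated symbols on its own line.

Row 14: chart row 2, WS - tiled (columns 1-18): p k p k k p p p k p k k p p p k p k; work from column 18 back to 1 with k<->p swapped.
Row 15: chart row 3, RS - tile across columns 1-18 and work as-is.
Row 16: chart row 4, WS - tiled (columns 1-18): k p p o p k k k p p o p k k k p p o; work from column 18 back to 1 with k<->p swapped.

Rows as worked:
p k p k k k p p k p k k k p p k p k
k k p k k p p k k p k k p p k k p k
o k k p p p k o k k p p p k o k k p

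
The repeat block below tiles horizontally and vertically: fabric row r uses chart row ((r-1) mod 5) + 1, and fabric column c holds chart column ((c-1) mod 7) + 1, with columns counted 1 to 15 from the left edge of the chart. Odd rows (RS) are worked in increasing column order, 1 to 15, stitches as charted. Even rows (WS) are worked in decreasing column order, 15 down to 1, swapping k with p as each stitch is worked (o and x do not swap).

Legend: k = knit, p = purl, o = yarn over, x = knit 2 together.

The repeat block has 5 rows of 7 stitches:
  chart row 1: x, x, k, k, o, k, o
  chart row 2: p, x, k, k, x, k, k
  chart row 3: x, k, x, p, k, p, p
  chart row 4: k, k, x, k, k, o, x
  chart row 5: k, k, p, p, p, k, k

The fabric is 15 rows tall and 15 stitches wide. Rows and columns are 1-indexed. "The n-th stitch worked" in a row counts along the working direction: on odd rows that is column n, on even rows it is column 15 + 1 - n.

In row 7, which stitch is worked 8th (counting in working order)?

For row 7: chart row = ((7-1) mod 5) + 1 = 2; this is a RS (odd) row.
Chart row 2 tiled across columns 1-15: p x k k x k k p x k k x k k p
RS: work column 1 to column 15, symbols as charted — the tiled row is the row as worked.
Stitch 8 in working order -> p

Result:
p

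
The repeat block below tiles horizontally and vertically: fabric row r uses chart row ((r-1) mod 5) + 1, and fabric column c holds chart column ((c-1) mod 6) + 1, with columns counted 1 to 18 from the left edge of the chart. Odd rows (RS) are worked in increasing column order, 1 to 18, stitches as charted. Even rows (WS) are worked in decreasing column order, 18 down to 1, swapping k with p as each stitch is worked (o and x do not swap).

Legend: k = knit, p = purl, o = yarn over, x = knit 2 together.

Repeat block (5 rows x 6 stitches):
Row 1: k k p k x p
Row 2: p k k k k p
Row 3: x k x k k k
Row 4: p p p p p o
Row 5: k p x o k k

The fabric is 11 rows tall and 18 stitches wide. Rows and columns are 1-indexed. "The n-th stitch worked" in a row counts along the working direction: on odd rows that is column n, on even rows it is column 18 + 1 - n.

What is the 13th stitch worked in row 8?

Stitch:
p

Derivation:
For row 8: chart row = ((8-1) mod 5) + 1 = 3; this is a WS (even) row.
Chart row 3 tiled across columns 1-18: x k x k k k x k x k k k x k x k k k
WS row: flip the tiled sequence (start at column 18) and apply k<->p; o and x stay.
Row 8 as worked: p p p x p x p p p x p x p p p x p x
The 13th stitch worked is p.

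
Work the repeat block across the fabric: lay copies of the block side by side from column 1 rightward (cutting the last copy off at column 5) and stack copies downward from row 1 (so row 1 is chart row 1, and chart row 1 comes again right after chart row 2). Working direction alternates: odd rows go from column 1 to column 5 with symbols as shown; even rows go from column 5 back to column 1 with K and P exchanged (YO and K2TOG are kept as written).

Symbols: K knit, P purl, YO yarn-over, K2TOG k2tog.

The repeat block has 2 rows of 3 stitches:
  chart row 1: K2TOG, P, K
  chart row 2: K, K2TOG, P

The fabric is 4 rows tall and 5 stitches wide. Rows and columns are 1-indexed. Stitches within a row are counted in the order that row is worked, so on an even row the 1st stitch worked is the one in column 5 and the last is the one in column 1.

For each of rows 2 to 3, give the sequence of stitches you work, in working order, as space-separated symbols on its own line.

Rows as worked:
K2TOG P K K2TOG P
K2TOG P K K2TOG P

Derivation:
Row 2: chart row 2, WS - tiled (columns 1-5): K K2TOG P K K2TOG; work from column 5 back to 1 with K<->P swapped.
Row 3: chart row 1, RS - tile across columns 1-5 and work as-is.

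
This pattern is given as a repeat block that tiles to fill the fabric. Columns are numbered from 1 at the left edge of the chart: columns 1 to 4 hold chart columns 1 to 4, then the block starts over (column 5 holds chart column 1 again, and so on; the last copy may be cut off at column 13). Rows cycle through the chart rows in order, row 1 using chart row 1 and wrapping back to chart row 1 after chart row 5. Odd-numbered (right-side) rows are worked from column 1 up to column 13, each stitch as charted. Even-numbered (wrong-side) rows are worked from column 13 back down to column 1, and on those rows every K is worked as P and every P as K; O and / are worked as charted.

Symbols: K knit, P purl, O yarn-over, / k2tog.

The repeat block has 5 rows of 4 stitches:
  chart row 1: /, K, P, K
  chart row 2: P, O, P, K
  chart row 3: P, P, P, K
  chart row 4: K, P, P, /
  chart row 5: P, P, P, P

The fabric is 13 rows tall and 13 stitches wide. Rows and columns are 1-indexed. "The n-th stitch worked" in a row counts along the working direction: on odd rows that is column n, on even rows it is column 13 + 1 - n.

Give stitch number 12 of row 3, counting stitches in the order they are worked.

== STITCH ==
K

Derivation:
For row 3: chart row = ((3-1) mod 5) + 1 = 3; this is a RS (odd) row.
Chart row 3 tiled across columns 1-13: P P P K P P P K P P P K P
RS row: no reversal, no swap; stitch n worked = column n.
Stitch 12 in working order -> K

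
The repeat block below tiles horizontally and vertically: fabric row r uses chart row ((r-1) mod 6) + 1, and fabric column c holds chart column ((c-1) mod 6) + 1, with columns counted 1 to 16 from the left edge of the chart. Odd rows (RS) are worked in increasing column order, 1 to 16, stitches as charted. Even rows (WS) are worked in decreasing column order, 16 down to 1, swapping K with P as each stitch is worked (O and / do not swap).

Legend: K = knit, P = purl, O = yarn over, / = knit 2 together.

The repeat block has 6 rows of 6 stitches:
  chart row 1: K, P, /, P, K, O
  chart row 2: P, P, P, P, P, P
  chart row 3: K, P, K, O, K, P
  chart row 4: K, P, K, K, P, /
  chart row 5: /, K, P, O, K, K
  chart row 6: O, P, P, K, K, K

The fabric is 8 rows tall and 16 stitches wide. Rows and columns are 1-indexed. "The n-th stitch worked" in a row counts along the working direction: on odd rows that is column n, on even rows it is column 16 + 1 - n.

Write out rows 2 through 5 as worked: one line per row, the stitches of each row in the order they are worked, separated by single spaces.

== ROWS AS WORKED ==
K K K K K K K K K K K K K K K K
K P K O K P K P K O K P K P K O
P P K P / K P P K P / K P P K P
/ K P O K K / K P O K K / K P O

Derivation:
Row 2: chart row 2, WS - tiled (columns 1-16): P P P P P P P P P P P P P P P P; work from column 16 back to 1 with K<->P swapped.
Row 3: chart row 3, RS - tile across columns 1-16 and work as-is.
Row 4: chart row 4, WS - tiled (columns 1-16): K P K K P / K P K K P / K P K K; work from column 16 back to 1 with K<->P swapped.
Row 5: chart row 5, RS - tile across columns 1-16 and work as-is.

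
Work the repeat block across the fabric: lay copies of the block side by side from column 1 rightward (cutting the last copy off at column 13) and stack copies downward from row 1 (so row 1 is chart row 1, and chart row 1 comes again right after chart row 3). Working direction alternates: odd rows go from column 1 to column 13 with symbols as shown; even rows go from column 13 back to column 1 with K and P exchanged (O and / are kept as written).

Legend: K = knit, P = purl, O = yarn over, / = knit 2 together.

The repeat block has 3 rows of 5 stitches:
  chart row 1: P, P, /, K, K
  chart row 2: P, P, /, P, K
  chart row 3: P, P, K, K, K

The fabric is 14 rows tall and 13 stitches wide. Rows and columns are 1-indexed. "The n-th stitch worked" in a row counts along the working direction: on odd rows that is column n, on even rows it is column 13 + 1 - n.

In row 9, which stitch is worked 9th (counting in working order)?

Row 9: (9-1) mod 3 = 2, so use chart row 3. Odd row -> RS.
Chart row 3 tiled across columns 1-13: P P K K K P P K K K P P K
Right side: take the tiled row as-is (worked left to right from column 1).
Counting 9 along the worked row gives K.

Stitch:
K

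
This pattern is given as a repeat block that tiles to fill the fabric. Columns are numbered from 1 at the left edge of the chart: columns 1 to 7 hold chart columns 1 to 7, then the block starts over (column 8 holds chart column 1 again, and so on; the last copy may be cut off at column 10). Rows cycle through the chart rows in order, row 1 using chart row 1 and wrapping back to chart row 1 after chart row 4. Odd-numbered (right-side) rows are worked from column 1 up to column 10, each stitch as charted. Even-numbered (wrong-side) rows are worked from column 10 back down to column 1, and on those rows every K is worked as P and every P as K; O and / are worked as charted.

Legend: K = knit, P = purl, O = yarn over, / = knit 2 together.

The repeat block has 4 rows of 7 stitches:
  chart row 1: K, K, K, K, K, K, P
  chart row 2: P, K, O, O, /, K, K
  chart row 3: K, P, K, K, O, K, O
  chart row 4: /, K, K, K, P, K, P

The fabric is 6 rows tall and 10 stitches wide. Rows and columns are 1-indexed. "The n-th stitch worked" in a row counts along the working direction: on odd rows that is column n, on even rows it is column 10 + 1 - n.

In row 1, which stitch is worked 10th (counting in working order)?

Stitch:
K

Derivation:
For row 1: chart row = ((1-1) mod 4) + 1 = 1; this is a RS (odd) row.
Chart row 1 tiled across columns 1-10: K K K K K K P K K K
RS: work column 1 to column 10, symbols as charted — the tiled row is the row as worked.
The 10th stitch worked is K.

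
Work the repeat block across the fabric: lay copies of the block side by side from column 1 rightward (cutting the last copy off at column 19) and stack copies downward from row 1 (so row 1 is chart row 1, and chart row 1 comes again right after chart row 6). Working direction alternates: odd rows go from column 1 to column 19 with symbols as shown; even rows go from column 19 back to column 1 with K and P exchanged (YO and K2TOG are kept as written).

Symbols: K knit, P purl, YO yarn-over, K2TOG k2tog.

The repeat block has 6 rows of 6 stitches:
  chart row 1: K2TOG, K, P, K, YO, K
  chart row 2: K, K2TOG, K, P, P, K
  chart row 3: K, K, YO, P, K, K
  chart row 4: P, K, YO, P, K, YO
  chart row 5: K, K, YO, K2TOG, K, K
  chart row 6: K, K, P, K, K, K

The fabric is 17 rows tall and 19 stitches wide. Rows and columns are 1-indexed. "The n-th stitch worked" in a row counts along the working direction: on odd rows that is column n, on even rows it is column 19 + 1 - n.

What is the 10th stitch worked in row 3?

Row 3: (3-1) mod 6 = 2, so use chart row 3. Odd row -> RS.
Chart row 3 tiled across columns 1-19: K K YO P K K K K YO P K K K K YO P K K K
RS row: no reversal, no swap; stitch n worked = column n.
The 10th stitch worked is P.

== STITCH ==
P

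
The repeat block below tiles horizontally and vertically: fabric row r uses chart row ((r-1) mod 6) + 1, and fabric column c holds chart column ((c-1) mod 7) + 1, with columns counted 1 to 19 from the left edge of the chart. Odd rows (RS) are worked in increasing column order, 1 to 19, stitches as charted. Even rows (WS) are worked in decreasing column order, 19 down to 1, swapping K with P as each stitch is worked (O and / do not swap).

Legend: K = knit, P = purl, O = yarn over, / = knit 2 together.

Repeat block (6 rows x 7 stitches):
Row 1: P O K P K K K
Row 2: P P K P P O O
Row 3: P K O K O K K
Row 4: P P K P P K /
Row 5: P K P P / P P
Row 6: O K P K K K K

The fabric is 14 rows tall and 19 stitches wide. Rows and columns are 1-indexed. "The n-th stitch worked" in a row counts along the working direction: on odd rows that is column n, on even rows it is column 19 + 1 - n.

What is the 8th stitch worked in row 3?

Result:
P

Derivation:
Row 3 uses chart row ((3-1) mod 6)+1 = 3. Row 3 is odd, so RS.
Chart row 3 tiled across columns 1-19: P K O K O K K P K O K O K K P K O K O
RS row: no reversal, no swap; stitch n worked = column n.
Stitch 8 in working order -> P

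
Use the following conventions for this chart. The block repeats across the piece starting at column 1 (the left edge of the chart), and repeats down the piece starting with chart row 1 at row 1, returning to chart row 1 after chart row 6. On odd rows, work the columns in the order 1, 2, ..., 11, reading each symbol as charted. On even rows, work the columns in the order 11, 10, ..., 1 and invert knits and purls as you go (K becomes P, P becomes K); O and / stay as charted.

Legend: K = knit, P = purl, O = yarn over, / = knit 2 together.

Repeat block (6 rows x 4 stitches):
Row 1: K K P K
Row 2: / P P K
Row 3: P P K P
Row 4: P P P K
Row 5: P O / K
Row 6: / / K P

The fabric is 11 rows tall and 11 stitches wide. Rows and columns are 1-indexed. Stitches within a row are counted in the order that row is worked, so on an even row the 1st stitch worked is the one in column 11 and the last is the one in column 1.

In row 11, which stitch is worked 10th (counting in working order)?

Row 11 uses chart row ((11-1) mod 6)+1 = 5. Row 11 is odd, so RS.
Chart row 5 tiled across columns 1-11: P O / K P O / K P O /
RS: work column 1 to column 11, symbols as charted — the tiled row is the row as worked.
Stitch 10 in working order -> O

Result:
O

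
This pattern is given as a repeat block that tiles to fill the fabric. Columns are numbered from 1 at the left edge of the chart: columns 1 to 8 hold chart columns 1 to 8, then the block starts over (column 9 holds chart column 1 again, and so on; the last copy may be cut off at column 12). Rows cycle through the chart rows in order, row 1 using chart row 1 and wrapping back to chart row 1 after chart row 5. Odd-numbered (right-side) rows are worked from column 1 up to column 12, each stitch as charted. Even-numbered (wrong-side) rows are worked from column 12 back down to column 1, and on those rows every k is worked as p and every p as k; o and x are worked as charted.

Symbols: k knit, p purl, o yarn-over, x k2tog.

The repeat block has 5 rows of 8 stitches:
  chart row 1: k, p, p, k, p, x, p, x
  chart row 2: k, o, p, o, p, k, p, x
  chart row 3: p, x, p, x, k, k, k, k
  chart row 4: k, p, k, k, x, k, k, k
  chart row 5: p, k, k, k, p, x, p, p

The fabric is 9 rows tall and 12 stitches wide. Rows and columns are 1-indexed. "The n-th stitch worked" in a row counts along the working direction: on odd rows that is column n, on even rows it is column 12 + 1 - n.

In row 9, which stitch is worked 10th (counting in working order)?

== STITCH ==
p

Derivation:
Row 9: (9-1) mod 5 = 3, so use chart row 4. Odd row -> RS.
Chart row 4 tiled across columns 1-12: k p k k x k k k k p k k
RS: work column 1 to column 12, symbols as charted — the tiled row is the row as worked.
The 10th stitch worked is p.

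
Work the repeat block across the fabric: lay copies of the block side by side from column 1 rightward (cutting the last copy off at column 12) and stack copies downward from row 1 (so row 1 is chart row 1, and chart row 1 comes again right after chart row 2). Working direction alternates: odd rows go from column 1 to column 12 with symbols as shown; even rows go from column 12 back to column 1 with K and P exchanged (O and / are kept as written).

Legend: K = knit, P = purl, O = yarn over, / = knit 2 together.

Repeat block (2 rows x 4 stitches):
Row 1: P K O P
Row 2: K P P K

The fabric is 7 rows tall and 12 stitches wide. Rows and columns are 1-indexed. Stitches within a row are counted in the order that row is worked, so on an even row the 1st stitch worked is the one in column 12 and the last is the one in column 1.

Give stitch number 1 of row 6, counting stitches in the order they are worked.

For row 6: chart row = ((6-1) mod 2) + 1 = 2; this is a WS (even) row.
Chart row 2 tiled across columns 1-12: K P P K K P P K K P P K
WS row: flip the tiled sequence (start at column 12) and apply K<->P; O and / stay.
Row 6 as worked: P K K P P K K P P K K P
The 1st stitch worked is P.

Stitch:
P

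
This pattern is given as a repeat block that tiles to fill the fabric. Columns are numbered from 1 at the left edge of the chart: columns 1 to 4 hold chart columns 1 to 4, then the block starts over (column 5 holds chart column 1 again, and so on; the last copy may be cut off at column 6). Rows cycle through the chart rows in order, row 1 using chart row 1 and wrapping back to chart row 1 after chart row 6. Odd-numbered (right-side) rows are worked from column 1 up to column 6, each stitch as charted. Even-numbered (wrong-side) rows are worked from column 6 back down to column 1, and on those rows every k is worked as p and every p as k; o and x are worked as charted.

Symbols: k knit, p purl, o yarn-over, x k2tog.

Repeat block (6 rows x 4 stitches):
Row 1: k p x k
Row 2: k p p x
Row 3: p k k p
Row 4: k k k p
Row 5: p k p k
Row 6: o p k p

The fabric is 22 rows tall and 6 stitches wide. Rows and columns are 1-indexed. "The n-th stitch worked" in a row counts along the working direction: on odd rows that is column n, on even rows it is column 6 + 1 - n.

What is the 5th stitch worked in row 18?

Row 18 uses chart row ((18-1) mod 6)+1 = 6. Row 18 is even, so WS.
Chart row 6 tiled across columns 1-6: o p k p o p
WS row: flip the tiled sequence (start at column 6) and apply k<->p; o and x stay.
Row 18 as worked: k o k p k o
Counting 5 along the worked row gives k.

== STITCH ==
k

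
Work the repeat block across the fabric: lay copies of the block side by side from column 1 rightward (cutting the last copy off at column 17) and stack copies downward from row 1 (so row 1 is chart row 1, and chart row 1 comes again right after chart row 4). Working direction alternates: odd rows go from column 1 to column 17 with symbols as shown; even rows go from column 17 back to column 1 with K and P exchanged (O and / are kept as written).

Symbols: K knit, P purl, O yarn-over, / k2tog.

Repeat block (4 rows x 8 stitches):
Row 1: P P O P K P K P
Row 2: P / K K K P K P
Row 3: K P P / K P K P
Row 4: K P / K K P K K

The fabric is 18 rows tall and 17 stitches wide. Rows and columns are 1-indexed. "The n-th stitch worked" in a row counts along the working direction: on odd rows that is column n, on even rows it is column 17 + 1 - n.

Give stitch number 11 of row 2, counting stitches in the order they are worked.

== STITCH ==
P

Derivation:
Row 2: (2-1) mod 4 = 1, so use chart row 2. Even row -> WS.
Chart row 2 tiled across columns 1-17: P / K K K P K P P / K K K P K P P
WS row: flip the tiled sequence (start at column 17) and apply K<->P; O and / stay.
Row 2 as worked: K K P K P P P / K K P K P P P / K
The 11th stitch worked is P.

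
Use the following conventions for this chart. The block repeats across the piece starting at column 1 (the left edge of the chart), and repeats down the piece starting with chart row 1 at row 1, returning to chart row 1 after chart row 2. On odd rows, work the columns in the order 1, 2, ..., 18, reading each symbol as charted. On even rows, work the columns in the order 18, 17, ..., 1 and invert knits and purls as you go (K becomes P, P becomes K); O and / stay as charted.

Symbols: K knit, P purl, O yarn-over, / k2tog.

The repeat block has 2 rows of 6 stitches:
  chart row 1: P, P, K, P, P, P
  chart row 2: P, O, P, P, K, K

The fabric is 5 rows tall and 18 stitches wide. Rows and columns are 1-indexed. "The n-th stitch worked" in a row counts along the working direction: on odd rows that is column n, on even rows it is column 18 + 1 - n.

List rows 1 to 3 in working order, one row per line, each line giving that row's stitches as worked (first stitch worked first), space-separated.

Row 1: chart row 1, RS - tile across columns 1-18 and work as-is.
Row 2: chart row 2, WS - tiled (columns 1-18): P O P P K K P O P P K K P O P P K K; work from column 18 back to 1 with K<->P swapped.
Row 3: chart row 1, RS - tile across columns 1-18 and work as-is.

Result:
P P K P P P P P K P P P P P K P P P
P P K K O K P P K K O K P P K K O K
P P K P P P P P K P P P P P K P P P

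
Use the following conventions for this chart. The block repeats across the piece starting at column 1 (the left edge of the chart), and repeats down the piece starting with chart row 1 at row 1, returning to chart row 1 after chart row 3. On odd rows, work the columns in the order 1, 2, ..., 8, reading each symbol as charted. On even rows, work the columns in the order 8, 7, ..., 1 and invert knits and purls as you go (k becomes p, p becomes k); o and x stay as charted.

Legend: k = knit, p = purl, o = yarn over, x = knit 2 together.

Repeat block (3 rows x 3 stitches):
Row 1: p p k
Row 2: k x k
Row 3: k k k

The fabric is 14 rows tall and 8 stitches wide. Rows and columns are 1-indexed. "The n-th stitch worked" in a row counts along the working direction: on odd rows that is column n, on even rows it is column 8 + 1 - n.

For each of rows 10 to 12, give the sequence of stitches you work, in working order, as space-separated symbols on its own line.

Result:
k k p k k p k k
k x k k x k k x
p p p p p p p p

Derivation:
Row 10: chart row 1, WS - tiled (columns 1-8): p p k p p k p p; work from column 8 back to 1 with k<->p swapped.
Row 11: chart row 2, RS - tile across columns 1-8 and work as-is.
Row 12: chart row 3, WS - tiled (columns 1-8): k k k k k k k k; work from column 8 back to 1 with k<->p swapped.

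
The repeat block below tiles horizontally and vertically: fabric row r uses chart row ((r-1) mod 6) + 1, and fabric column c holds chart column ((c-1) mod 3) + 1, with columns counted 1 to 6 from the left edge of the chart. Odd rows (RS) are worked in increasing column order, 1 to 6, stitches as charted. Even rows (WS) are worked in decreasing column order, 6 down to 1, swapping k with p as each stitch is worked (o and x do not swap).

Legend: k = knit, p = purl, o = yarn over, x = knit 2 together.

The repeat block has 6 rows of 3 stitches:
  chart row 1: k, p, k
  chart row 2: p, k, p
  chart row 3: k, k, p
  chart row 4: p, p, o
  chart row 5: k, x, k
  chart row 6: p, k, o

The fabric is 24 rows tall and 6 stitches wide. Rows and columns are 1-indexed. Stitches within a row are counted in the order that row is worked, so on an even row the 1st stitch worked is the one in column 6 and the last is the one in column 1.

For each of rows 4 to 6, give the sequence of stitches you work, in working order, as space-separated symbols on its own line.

Row 4: chart row 4, WS - tiled (columns 1-6): p p o p p o; work from column 6 back to 1 with k<->p swapped.
Row 5: chart row 5, RS - tile across columns 1-6 and work as-is.
Row 6: chart row 6, WS - tiled (columns 1-6): p k o p k o; work from column 6 back to 1 with k<->p swapped.

Result:
o k k o k k
k x k k x k
o p k o p k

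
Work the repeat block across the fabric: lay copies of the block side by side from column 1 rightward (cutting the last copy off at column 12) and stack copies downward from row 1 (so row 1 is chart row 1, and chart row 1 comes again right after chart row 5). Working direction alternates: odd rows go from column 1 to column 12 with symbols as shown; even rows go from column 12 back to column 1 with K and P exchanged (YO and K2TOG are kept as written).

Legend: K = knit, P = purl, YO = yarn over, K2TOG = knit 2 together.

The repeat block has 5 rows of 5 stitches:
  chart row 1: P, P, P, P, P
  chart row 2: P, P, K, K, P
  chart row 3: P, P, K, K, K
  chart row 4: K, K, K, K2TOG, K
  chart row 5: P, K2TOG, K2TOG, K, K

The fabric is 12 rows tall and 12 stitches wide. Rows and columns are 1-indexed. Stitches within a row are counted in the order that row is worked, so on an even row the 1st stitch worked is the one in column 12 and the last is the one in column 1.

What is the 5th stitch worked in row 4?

== STITCH ==
P

Derivation:
Row 4 uses chart row ((4-1) mod 5)+1 = 4. Row 4 is even, so WS.
Chart row 4 tiled across columns 1-12: K K K K2TOG K K K K K2TOG K K K
WS row: flip the tiled sequence (start at column 12) and apply K<->P; YO and K2TOG stay.
Row 4 as worked: P P P K2TOG P P P P K2TOG P P P
The 5th stitch worked is P.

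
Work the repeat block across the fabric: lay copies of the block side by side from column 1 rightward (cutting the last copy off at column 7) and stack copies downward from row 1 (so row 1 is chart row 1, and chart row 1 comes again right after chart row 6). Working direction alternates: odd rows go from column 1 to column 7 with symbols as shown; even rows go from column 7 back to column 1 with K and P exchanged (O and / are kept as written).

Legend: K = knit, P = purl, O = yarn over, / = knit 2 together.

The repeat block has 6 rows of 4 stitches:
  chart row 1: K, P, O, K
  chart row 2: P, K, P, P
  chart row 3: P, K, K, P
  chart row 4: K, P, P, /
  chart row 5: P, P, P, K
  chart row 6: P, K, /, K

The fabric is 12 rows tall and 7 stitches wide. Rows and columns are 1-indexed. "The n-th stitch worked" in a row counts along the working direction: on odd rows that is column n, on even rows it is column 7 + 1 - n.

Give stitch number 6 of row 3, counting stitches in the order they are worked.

Row 3: (3-1) mod 6 = 2, so use chart row 3. Odd row -> RS.
Chart row 3 tiled across columns 1-7: P K K P P K K
RS: work column 1 to column 7, symbols as charted — the tiled row is the row as worked.
Stitch 6 in working order -> K

== STITCH ==
K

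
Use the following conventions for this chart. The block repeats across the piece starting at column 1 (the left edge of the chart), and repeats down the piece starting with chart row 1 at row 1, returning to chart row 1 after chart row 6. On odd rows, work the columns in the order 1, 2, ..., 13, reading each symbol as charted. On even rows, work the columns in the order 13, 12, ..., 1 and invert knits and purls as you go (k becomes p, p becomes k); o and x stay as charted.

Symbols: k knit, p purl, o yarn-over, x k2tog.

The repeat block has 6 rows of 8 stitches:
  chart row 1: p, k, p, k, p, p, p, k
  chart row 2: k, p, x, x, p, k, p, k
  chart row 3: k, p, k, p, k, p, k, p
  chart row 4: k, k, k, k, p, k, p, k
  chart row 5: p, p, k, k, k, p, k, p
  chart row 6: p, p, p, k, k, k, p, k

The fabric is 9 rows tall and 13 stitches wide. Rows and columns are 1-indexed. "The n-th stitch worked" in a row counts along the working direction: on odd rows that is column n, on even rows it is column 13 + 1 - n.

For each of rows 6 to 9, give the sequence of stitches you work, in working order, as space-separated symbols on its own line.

Row 6: chart row 6, WS - tiled (columns 1-13): p p p k k k p k p p p k k; work from column 13 back to 1 with k<->p swapped.
Row 7: chart row 1, RS - tile across columns 1-13 and work as-is.
Row 8: chart row 2, WS - tiled (columns 1-13): k p x x p k p k k p x x p; work from column 13 back to 1 with k<->p swapped.
Row 9: chart row 3, RS - tile across columns 1-13 and work as-is.

Result:
p p k k k p k p p p k k k
p k p k p p p k p k p k p
k x x k p p k p k x x k p
k p k p k p k p k p k p k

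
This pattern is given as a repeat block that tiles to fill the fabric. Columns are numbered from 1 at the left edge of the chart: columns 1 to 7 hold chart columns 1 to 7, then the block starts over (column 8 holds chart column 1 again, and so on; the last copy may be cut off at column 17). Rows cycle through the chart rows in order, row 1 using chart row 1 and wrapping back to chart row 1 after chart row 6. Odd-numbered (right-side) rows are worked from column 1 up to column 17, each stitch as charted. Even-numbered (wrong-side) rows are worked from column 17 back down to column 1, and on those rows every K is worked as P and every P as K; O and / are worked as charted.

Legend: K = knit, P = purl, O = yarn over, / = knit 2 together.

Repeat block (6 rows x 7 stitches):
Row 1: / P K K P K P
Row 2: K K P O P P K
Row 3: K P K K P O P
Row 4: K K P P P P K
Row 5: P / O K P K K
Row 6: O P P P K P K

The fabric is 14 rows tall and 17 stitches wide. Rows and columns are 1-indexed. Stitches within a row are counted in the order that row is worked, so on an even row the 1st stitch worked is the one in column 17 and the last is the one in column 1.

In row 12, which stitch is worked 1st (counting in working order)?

Stitch:
K

Derivation:
For row 12: chart row = ((12-1) mod 6) + 1 = 6; this is a WS (even) row.
Chart row 6 tiled across columns 1-17: O P P P K P K O P P P K P K O P P
WS: work from column 17 back to column 1 (reverse the tiled row), swapping K<->P (O and / unchanged).
Row 12 as worked: K K O P K P K K K O P K P K K K O
Stitch 1 in working order -> K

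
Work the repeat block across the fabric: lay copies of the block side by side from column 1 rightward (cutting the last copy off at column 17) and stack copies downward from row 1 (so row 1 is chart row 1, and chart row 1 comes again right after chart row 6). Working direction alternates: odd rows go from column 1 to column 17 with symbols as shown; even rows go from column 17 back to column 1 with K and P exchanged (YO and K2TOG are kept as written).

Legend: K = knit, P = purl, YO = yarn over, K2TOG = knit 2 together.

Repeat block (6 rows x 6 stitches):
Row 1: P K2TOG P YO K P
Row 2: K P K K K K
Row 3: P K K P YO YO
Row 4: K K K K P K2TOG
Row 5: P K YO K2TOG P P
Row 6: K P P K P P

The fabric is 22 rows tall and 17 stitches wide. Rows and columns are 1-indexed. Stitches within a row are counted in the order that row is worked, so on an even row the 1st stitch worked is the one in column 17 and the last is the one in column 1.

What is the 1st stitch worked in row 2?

Row 2 uses chart row ((2-1) mod 6)+1 = 2. Row 2 is even, so WS.
Chart row 2 tiled across columns 1-17: K P K K K K K P K K K K K P K K K
WS row: flip the tiled sequence (start at column 17) and apply K<->P; YO and K2TOG stay.
Row 2 as worked: P P P K P P P P P K P P P P P K P
The 1st stitch worked is P.

Result:
P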